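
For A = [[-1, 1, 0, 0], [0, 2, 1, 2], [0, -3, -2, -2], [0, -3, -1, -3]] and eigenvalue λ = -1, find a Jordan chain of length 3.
We seek v_1 ∈ ker((A + I)^3) \ ker((A + I)^2), then set v_{i+1} = (A + I) v_i.

One such chain is v_1 = [[-2, 0, 1, 0]]^T, v_2 = [[0, 1, -1, -1]]^T, v_3 = [[1, 0, 0, 0]]^T. Check: (A + I) v_3 = [[0, 0, 0, 0]]^T = 0.

v_1 = [[-2, 0, 1, 0]]^T, v_2 = [[0, 1, -1, -1]]^T, v_3 = [[1, 0, 0, 0]]^T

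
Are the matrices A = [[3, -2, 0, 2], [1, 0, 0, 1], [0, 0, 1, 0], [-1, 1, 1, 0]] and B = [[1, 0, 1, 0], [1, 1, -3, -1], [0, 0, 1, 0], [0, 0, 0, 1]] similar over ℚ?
Yes.

Two matrices over a field are similar if and only if they have the same invariant factors.

Both A and B have characteristic polynomial (x - 1)^4 and minimal polynomial (x - 1)^3. Computing further, both have invariant factors x - 1, (x - 1)^3. Hence A and B are similar.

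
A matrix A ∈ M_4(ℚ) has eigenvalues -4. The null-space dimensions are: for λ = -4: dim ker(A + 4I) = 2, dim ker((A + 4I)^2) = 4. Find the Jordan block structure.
λ = -4: successive nullity increments [2, 2] count blocks of size ≥ k; block sizes are [2, 2].

Jordan blocks: (-4, 2), (-4, 2)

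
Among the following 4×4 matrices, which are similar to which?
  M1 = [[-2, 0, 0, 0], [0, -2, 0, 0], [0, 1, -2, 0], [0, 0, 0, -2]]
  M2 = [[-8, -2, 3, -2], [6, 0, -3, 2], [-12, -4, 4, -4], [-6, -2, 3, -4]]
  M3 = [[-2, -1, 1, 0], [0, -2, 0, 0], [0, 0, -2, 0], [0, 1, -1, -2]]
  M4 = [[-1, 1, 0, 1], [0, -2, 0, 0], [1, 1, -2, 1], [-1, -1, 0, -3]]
1 class: {M1, M2, M3, M4}

Characteristic polynomials: χ_{M1} = (x + 2)^4, χ_{M2} = (x + 2)^4, χ_{M3} = (x + 2)^4, χ_{M4} = (x + 2)^4.

{M1, M2, M3, M4}: invariant factors x + 2, x + 2, (x + 2)^2.

Matrices are similar if and only if their invariant-factor lists agree; the partition into similarity classes is {M1, M2, M3, M4}.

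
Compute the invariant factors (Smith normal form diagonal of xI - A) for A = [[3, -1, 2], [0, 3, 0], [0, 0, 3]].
x - 3, (x - 3)^2

The Jordan structure of A has elementary divisors (x - 3)^2, (x - 3). Arranging the block sizes at each eigenvalue in decreasing order and taking row products gives the invariant factors.

Invariant factors (smallest first, each dividing the next): x - 3, (x - 3)^2.

Check: the last factor (x - 3)^2 is the minimal polynomial, and the product (x - 3)^3 is the characteristic polynomial.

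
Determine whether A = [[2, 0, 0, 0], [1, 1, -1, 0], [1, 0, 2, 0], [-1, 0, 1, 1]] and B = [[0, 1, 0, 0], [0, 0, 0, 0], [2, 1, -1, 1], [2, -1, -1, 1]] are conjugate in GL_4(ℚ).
trace(A) = 6 but trace(B) = 0. The trace is a similarity invariant, so A and B are not similar.

No.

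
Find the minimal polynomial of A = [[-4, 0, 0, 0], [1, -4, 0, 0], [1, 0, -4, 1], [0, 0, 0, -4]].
The characteristic polynomial factors as (x + 4)^4. The minimal polynomial is ∏(x - λ)^{k_λ} where k_λ is the size of the largest Jordan block at λ.

For λ = -4: rank(A + 4I) = 2, and the largest Jordan block has size 2 (the smallest k with rank((A + 4I)^k) = rank((A + 4I)^(k+1))).

So m_A(x) = (x + 4)^2.

m_A(x) = (x + 4)^2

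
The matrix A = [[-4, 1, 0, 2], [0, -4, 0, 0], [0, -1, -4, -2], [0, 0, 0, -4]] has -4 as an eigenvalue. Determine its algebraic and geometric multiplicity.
The characteristic polynomial is (x + 4)^4, so the factor x + 4 appears with exponent 4: the algebraic multiplicity is 4.

rank(A + 4I) = 1, so the eigenspace has dimension 4 - 1 = 3: the geometric multiplicity is 3.

Since 3 < 4, A is not diagonalizable.

algebraic multiplicity 4, geometric multiplicity 3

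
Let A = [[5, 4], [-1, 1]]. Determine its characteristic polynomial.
χ_A(x) = (x - 3)^2

xI - A = [[x - 5, -4], [1, x - 1]].

Expanding det(xI - A) along the first row:
det(xI - A) = + (x - 5)·det([[x - 1]]) - (-4)·det([[1]]).

Evaluating gives χ_A(x) = x^2 - 6x + 9 = (x - 3)^2.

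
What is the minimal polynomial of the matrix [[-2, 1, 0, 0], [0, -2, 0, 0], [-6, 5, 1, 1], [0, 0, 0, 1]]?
m_A(x) = (x - 1)^2(x + 2)^2

The characteristic polynomial factors as (x - 1)^2(x + 2)^2. The minimal polynomial is ∏(x - λ)^{k_λ} where k_λ is the size of the largest Jordan block at λ.

For λ = -2: rank(A + 2I) = 3, and the largest Jordan block has size 2 (the smallest k with rank((A + 2I)^k) = rank((A + 2I)^(k+1))).
For λ = 1: rank(A - I) = 3, and the largest Jordan block has size 2 (the smallest k with rank((A - I)^k) = rank((A - I)^(k+1))).

So m_A(x) = (x - 1)^2(x + 2)^2.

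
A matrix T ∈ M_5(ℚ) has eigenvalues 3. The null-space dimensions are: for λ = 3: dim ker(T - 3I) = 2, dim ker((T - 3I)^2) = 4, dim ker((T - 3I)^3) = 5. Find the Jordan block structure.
λ = 3: successive nullity increments [2, 2, 1] count blocks of size ≥ k; block sizes are [3, 2].

Jordan blocks: (3, 3), (3, 2)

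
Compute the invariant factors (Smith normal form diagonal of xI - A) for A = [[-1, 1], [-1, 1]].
The Jordan structure of A has elementary divisors x^2. Arranging the block sizes at each eigenvalue in decreasing order and taking row products gives the invariant factors.

Invariant factors (smallest first, each dividing the next): x^2.

Check: the last factor x^2 is the minimal polynomial, and the product x^2 is the characteristic polynomial.

x^2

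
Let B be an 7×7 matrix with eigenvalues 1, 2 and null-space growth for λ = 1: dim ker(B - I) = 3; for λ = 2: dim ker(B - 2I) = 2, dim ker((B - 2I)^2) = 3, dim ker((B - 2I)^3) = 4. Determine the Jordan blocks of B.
λ = 1: successive nullity increments [3] count blocks of size ≥ k; block sizes are [1, 1, 1].
λ = 2: successive nullity increments [2, 1, 1] count blocks of size ≥ k; block sizes are [3, 1].

Jordan blocks: (1, 1), (1, 1), (1, 1), (2, 3), (2, 1)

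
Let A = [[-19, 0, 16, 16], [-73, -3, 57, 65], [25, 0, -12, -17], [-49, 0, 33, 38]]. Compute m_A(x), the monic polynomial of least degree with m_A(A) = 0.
The characteristic polynomial factors as (x - 5)^2(x + 3)^2. The minimal polynomial is ∏(x - λ)^{k_λ} where k_λ is the size of the largest Jordan block at λ.

For λ = -3: rank(A + 3I) = 2, and the largest Jordan block has size 1 (the smallest k with rank((A + 3I)^k) = rank((A + 3I)^(k+1))).
For λ = 5: rank(A - 5I) = 3, and the largest Jordan block has size 2 (the smallest k with rank((A - 5I)^k) = rank((A - 5I)^(k+1))).

So m_A(x) = (x - 5)^2(x + 3).

m_A(x) = (x - 5)^2(x + 3)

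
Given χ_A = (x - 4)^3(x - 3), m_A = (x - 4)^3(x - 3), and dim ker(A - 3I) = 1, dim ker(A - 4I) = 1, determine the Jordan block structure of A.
Jordan blocks: (3, 1), (4, 3)

λ = 3: algebraic multiplicity 1 (exponent in χ_A), largest block size 1 (exponent in m_A), 1 block (geometric multiplicity). This forces block sizes [1].
λ = 4: algebraic multiplicity 3 (exponent in χ_A), largest block size 3 (exponent in m_A), 1 block (geometric multiplicity). This forces block sizes [3].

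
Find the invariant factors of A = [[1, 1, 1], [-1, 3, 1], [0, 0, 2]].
x - 2, (x - 2)^2

The Jordan structure of A has elementary divisors (x - 2)^2, (x - 2). Arranging the block sizes at each eigenvalue in decreasing order and taking row products gives the invariant factors.

Invariant factors (smallest first, each dividing the next): x - 2, (x - 2)^2.

Check: the last factor (x - 2)^2 is the minimal polynomial, and the product (x - 2)^3 is the characteristic polynomial.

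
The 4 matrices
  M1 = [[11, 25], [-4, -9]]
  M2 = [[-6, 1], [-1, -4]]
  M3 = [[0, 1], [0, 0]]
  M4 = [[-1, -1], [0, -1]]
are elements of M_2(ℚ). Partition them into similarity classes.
Characteristic polynomials: χ_{M1} = (x - 1)^2, χ_{M2} = (x + 5)^2, χ_{M3} = x^2, χ_{M4} = (x + 1)^2.

{M1}: invariant factors (x - 1)^2.

{M2}: invariant factors (x + 5)^2.

{M3}: invariant factors x^2.

{M4}: invariant factors (x + 1)^2.

Matrices are similar if and only if their invariant-factor lists agree; the partition into similarity classes is {M1}, {M2}, {M3}, {M4}.

4 classes: {M1}, {M2}, {M3}, {M4}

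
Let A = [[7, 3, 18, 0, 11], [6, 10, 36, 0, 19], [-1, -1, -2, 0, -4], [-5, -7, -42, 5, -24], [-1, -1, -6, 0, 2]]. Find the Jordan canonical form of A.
J = [[4, 1, 0, 0, 0], [0, 4, 0, 0, 0], [0, 0, 4, 0, 0], [0, 0, 0, 5, 1], [0, 0, 0, 0, 5]]

The characteristic polynomial is det(xI - A) = (x - 5)^2(x - 4)^3, so the eigenvalues are 4 (algebraic multiplicity 3), 5 (algebraic multiplicity 2).

For λ = 4: rank(A - 4I) = 3, rank((A - 4I)^2) = 2. The eigenspace has dimension 5 - 3 = 2, so there are 2 Jordan blocks; the rank sequence gives block sizes [2, 1].

For λ = 5: rank(A - 5I) = 4, rank((A - 5I)^2) = 3. The eigenspace has dimension 5 - 4 = 1, so there is 1 Jordan block; the rank sequence gives block sizes [2].

Assembling the blocks gives the Jordan form J above.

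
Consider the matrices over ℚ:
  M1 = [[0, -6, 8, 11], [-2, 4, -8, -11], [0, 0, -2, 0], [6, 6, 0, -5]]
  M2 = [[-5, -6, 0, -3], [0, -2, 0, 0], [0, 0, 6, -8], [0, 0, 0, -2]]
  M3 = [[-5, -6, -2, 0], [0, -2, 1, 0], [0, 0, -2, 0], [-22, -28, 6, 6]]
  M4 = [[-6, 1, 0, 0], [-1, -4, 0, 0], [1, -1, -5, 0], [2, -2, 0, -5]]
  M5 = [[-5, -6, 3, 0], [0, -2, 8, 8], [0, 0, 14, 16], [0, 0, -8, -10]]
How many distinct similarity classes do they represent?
Characteristic polynomials: χ_{M1} = (x - 6)(x + 2)^2(x + 5), χ_{M2} = (x - 6)(x + 2)^2(x + 5), χ_{M3} = (x - 6)(x + 2)^2(x + 5), χ_{M4} = (x + 5)^4, χ_{M5} = (x - 6)(x + 2)^2(x + 5).

{M1, M2, M5}: invariant factors x + 2, (x - 6)(x + 2)(x + 5).

{M3}: invariant factors (x - 6)(x + 2)^2(x + 5).

{M4}: invariant factors x + 5, x + 5, (x + 5)^2.

Matrices are similar if and only if their invariant-factor lists agree; the partition into similarity classes is {M1, M2, M5}, {M3}, {M4}.

3 classes: {M1, M2, M5}, {M3}, {M4}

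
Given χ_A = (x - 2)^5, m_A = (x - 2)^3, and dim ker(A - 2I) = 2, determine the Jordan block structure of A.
Jordan blocks: (2, 3), (2, 2)

λ = 2: algebraic multiplicity 5 (exponent in χ_A), largest block size 3 (exponent in m_A), 2 blocks (geometric multiplicity). These force block sizes [3, 2].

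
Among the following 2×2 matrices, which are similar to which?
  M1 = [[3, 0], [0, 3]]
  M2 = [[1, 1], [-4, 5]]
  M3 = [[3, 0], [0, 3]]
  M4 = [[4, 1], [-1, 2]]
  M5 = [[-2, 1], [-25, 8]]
Characteristic polynomials: χ_{M1} = (x - 3)^2, χ_{M2} = (x - 3)^2, χ_{M3} = (x - 3)^2, χ_{M4} = (x - 3)^2, χ_{M5} = (x - 3)^2.

{M1, M3}: invariant factors x - 3, x - 3.

{M2, M4, M5}: invariant factors (x - 3)^2.

Matrices are similar if and only if their invariant-factor lists agree; the partition into similarity classes is {M1, M3}, {M2, M4, M5}.

2 classes: {M1, M3}, {M2, M4, M5}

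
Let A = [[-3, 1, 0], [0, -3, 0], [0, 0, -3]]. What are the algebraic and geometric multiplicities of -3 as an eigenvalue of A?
algebraic multiplicity 3, geometric multiplicity 2

The characteristic polynomial is (x + 3)^3, so the factor x + 3 appears with exponent 3: the algebraic multiplicity is 3.

rank(A + 3I) = 1, so the eigenspace has dimension 3 - 1 = 2: the geometric multiplicity is 2.

Since 2 < 3, A is not diagonalizable.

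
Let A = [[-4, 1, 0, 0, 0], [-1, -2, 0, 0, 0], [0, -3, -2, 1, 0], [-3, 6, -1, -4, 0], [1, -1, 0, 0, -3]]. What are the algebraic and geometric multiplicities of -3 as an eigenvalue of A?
algebraic multiplicity 5, geometric multiplicity 3

The characteristic polynomial is (x + 3)^5, so the factor x + 3 appears with exponent 5: the algebraic multiplicity is 5.

rank(A + 3I) = 2, so the eigenspace has dimension 5 - 2 = 3: the geometric multiplicity is 3.

Since 3 < 5, A is not diagonalizable.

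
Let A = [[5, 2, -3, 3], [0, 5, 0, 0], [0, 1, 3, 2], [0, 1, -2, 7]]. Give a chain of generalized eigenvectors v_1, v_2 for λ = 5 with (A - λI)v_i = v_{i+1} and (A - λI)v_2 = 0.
We seek v_1 ∈ ker((A - 5I)^2) \ ker(A - 5I), then set v_{i+1} = (A - 5I) v_i.

One such chain is v_1 = [[0, 1, 0, 0]]^T, v_2 = [[2, 0, 1, 1]]^T. Check: (A - 5I) v_2 = [[0, 0, 0, 0]]^T = 0.

v_1 = [[0, 1, 0, 0]]^T, v_2 = [[2, 0, 1, 1]]^T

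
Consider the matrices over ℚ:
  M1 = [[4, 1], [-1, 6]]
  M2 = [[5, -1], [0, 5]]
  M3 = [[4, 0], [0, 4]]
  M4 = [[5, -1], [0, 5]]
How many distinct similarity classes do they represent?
2 classes: {M1, M2, M4}, {M3}

Characteristic polynomials: χ_{M1} = (x - 5)^2, χ_{M2} = (x - 5)^2, χ_{M3} = (x - 4)^2, χ_{M4} = (x - 5)^2.

{M1, M2, M4}: invariant factors (x - 5)^2.

{M3}: invariant factors x - 4, x - 4.

Matrices are similar if and only if their invariant-factor lists agree; the partition into similarity classes is {M1, M2, M4}, {M3}.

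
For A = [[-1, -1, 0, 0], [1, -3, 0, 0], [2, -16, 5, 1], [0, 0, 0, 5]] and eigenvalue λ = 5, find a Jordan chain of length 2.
We seek v_1 ∈ ker((A - 5I)^2) \ ker(A - 5I), then set v_{i+1} = (A - 5I) v_i.

One such chain is v_1 = [[0, 0, 0, 1]]^T, v_2 = [[0, 0, 1, 0]]^T. Check: (A - 5I) v_2 = [[0, 0, 0, 0]]^T = 0.

v_1 = [[0, 0, 0, 1]]^T, v_2 = [[0, 0, 1, 0]]^T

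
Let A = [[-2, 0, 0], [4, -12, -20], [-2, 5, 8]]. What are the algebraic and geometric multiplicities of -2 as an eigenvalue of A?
algebraic multiplicity 3, geometric multiplicity 2

The characteristic polynomial is (x + 2)^3, so the factor x + 2 appears with exponent 3: the algebraic multiplicity is 3.

rank(A + 2I) = 1, so the eigenspace has dimension 3 - 1 = 2: the geometric multiplicity is 2.

Since 2 < 3, A is not diagonalizable.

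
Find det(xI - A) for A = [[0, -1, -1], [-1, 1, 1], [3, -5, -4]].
xI - A = [[x, 1, 1], [1, x - 1, -1], [-3, 5, x + 4]].

Expanding det(xI - A) along the first row:
det(xI - A) = + (x)·det([[x - 1, -1], [5, x + 4]]) - (1)·det([[1, -1], [-3, x + 4]]) + (1)·det([[1, x - 1], [-3, 5]]).

Evaluating gives χ_A(x) = x^3 + 3x^2 + 3x + 1 = (x + 1)^3.

χ_A(x) = (x + 1)^3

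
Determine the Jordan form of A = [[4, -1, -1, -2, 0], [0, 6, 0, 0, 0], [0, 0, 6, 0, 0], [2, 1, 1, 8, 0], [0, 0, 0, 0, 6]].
J = [[6, 1, 0, 0, 0], [0, 6, 0, 0, 0], [0, 0, 6, 0, 0], [0, 0, 0, 6, 0], [0, 0, 0, 0, 6]]

The characteristic polynomial is det(xI - A) = (x - 6)^5, so the eigenvalues are 6 (algebraic multiplicity 5).

For λ = 6: rank(A - 6I) = 1, rank((A - 6I)^2) = 0. The eigenspace has dimension 5 - 1 = 4, so there are 4 Jordan blocks; the rank sequence gives block sizes [2, 1, 1, 1].

Assembling the blocks gives the Jordan form J above.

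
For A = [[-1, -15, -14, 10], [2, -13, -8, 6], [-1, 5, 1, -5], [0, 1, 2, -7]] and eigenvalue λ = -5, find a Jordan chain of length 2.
v_1 = [[0, 1, -4, -4]]^T, v_2 = [[1, 0, 1, 1]]^T

We seek v_1 ∈ ker((A + 5I)^2) \ ker(A + 5I), then set v_{i+1} = (A + 5I) v_i.

One such chain is v_1 = [[0, 1, -4, -4]]^T, v_2 = [[1, 0, 1, 1]]^T. Check: (A + 5I) v_2 = [[0, 0, 0, 0]]^T = 0.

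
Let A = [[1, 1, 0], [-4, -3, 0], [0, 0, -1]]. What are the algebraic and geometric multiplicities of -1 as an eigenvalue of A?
algebraic multiplicity 3, geometric multiplicity 2

The characteristic polynomial is (x + 1)^3, so the factor x + 1 appears with exponent 3: the algebraic multiplicity is 3.

rank(A + I) = 1, so the eigenspace has dimension 3 - 1 = 2: the geometric multiplicity is 2.

Since 2 < 3, A is not diagonalizable.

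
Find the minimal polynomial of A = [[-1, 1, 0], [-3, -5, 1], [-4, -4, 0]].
The characteristic polynomial factors as (x + 2)^3. The minimal polynomial is ∏(x - λ)^{k_λ} where k_λ is the size of the largest Jordan block at λ.

For λ = -2: rank(A + 2I) = 2, and the largest Jordan block has size 3 (the smallest k with rank((A + 2I)^k) = rank((A + 2I)^(k+1))).

So m_A(x) = (x + 2)^3.

m_A(x) = (x + 2)^3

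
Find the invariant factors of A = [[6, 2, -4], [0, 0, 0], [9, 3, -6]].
The Jordan structure of A has elementary divisors x^2, x. Arranging the block sizes at each eigenvalue in decreasing order and taking row products gives the invariant factors.

Invariant factors (smallest first, each dividing the next): x, x^2.

Check: the last factor x^2 is the minimal polynomial, and the product x^3 is the characteristic polynomial.

x, x^2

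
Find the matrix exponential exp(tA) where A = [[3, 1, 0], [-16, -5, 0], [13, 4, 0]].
e^{tA} = [[(4*t + 1)*e^{-t}, t*e^{-t}, 0], [-16*t*e^{-t}, (1 - 4*t)*e^{-t}, 0], [(12*t + e^{t} - 1)*e^{-t}, (3*t + e^{t} - 1)*e^{-t}, 1]]

A has Jordan form J = [[-1, 1, 0], [0, -1, 0], [0, 0, 0]] with A = PJP^{-1}, so e^{tA} = P e^{tJ} P^{-1}.

For a Jordan block J_k(λ), e^{tJ_k(λ)} = e^{λt} · (I + tN + t^2 N^2/2! + ... + t^{k-1} N^{k-1}/(k-1)!) where N is the nilpotent superdiagonal part.

Assembling the blocks and conjugating back gives the entries of e^{tA} as shown above.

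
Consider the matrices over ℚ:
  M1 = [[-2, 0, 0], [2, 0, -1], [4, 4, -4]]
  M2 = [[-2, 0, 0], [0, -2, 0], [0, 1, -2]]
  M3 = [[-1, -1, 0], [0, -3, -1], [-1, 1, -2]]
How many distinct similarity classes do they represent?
2 classes: {M1, M2}, {M3}

Characteristic polynomials: χ_{M1} = (x + 2)^3, χ_{M2} = (x + 2)^3, χ_{M3} = (x + 2)^3.

{M1, M2}: invariant factors x + 2, (x + 2)^2.

{M3}: invariant factors (x + 2)^3.

Matrices are similar if and only if their invariant-factor lists agree; the partition into similarity classes is {M1, M2}, {M3}.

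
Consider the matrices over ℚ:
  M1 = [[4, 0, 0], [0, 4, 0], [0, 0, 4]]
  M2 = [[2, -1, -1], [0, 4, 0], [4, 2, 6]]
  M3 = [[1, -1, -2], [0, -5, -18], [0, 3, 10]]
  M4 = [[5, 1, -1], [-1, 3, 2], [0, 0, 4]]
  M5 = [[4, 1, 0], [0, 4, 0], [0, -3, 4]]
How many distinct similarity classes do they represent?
4 classes: {M1}, {M2, M5}, {M3}, {M4}

Characteristic polynomials: χ_{M1} = (x - 4)^3, χ_{M2} = (x - 4)^3, χ_{M3} = (x - 4)(x - 1)^2, χ_{M4} = (x - 4)^3, χ_{M5} = (x - 4)^3.

{M1}: invariant factors x - 4, x - 4, x - 4.

{M2, M5}: invariant factors x - 4, (x - 4)^2.

{M3}: invariant factors (x - 4)(x - 1)^2.

{M4}: invariant factors (x - 4)^3.

Matrices are similar if and only if their invariant-factor lists agree; the partition into similarity classes is {M1}, {M2, M5}, {M3}, {M4}.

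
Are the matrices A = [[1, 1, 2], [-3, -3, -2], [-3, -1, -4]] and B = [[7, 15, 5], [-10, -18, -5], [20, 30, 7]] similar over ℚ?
No.

trace(A) = -6 but trace(B) = -4. The trace is a similarity invariant, so A and B are not similar.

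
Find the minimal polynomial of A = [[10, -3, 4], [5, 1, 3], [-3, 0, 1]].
m_A(x) = (x - 4)^3

The characteristic polynomial factors as (x - 4)^3. The minimal polynomial is ∏(x - λ)^{k_λ} where k_λ is the size of the largest Jordan block at λ.

For λ = 4: rank(A - 4I) = 2, and the largest Jordan block has size 3 (the smallest k with rank((A - 4I)^k) = rank((A - 4I)^(k+1))).

So m_A(x) = (x - 4)^3.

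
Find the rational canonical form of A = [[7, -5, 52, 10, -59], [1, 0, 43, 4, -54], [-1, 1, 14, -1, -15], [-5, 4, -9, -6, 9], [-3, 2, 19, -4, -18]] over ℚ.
The invariant factors of A (the non-unit diagonal entries of the Smith normal form of xI - A over ℚ[x]) are (x - 2)(x + 5)(x^3 + 3x + 5), each dividing the next. The characteristic polynomial is their product, (x - 2)(x + 5)(x^3 + 3x + 5).

The rational canonical form is the block-diagonal matrix of companion matrices C(f_i):
R = [[0, 0, 0, 0, 50], [1, 0, 0, 0, 15], [0, 1, 0, 0, -14], [0, 0, 1, 0, 7], [0, 0, 0, 1, -3]].

Note the characteristic polynomial does not split into linear factors over ℚ, so A has no Jordan form over ℚ; the rational canonical form exists over any field.

R = [[0, 0, 0, 0, 50], [1, 0, 0, 0, 15], [0, 1, 0, 0, -14], [0, 0, 1, 0, 7], [0, 0, 0, 1, -3]]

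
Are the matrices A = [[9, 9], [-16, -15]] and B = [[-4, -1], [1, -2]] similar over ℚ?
Two matrices over a field are similar if and only if they have the same invariant factors.

Both A and B have characteristic polynomial (x + 3)^2 and minimal polynomial (x + 3)^2. Computing further, both have invariant factors (x + 3)^2. Hence A and B are similar.

Yes.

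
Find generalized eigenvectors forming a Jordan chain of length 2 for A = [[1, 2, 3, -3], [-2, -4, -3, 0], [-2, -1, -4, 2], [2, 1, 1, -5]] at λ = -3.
v_1 = [[2, -2, 0, 1]]^T, v_2 = [[1, -2, 0, 0]]^T

We seek v_1 ∈ ker((A + 3I)^2) \ ker(A + 3I), then set v_{i+1} = (A + 3I) v_i.

One such chain is v_1 = [[2, -2, 0, 1]]^T, v_2 = [[1, -2, 0, 0]]^T. Check: (A + 3I) v_2 = [[0, 0, 0, 0]]^T = 0.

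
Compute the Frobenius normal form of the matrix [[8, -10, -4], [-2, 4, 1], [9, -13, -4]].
R = [[0, 0, 6], [1, 0, -13], [0, 1, 8]]

The invariant factors of A (the non-unit diagonal entries of the Smith normal form of xI - A over ℚ[x]) are (x - 6)(x - 1)^2, each dividing the next. The characteristic polynomial is their product, (x - 6)(x - 1)^2.

The rational canonical form is the block-diagonal matrix of companion matrices C(f_i):
R = [[0, 0, 6], [1, 0, -13], [0, 1, 8]].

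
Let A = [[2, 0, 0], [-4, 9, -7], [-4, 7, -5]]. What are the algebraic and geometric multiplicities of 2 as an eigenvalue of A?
algebraic multiplicity 3, geometric multiplicity 2

The characteristic polynomial is (x - 2)^3, so the factor x - 2 appears with exponent 3: the algebraic multiplicity is 3.

rank(A - 2I) = 1, so the eigenspace has dimension 3 - 1 = 2: the geometric multiplicity is 2.

Since 2 < 3, A is not diagonalizable.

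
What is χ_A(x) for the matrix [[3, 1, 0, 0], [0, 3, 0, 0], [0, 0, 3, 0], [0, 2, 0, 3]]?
χ_A(x) = (x - 3)^4

xI - A = [[x - 3, -1, 0, 0], [0, x - 3, 0, 0], [0, 0, x - 3, 0], [0, -2, 0, x - 3]].

Expanding det(xI - A) along the first row:
det(xI - A) = + (x - 3)·det([[x - 3, 0, 0], [0, x - 3, 0], [-2, 0, x - 3]]) - (-1)·det([[0, 0, 0], [0, x - 3, 0], [0, 0, x - 3]]) + (0)·det([[0, x - 3, 0], [0, 0, 0], [0, -2, x - 3]]) - (0)·det([[0, x - 3, 0], [0, 0, x - 3], [0, -2, 0]]).

Evaluating gives χ_A(x) = x^4 - 12x^3 + 54x^2 - 108x + 81 = (x - 3)^4.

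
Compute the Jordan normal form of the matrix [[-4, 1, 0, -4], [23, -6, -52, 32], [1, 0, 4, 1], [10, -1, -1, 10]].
The characteristic polynomial is det(xI - A) = (x - 5)^2(x + 3)^2, so the eigenvalues are -3 (algebraic multiplicity 2), 5 (algebraic multiplicity 2).

For λ = -3: rank(A + 3I) = 3, rank((A + 3I)^2) = 2. The eigenspace has dimension 4 - 3 = 1, so there is 1 Jordan block; the rank sequence gives block sizes [2].

For λ = 5: rank(A - 5I) = 3, rank((A - 5I)^2) = 2. The eigenspace has dimension 4 - 3 = 1, so there is 1 Jordan block; the rank sequence gives block sizes [2].

Assembling the blocks gives the Jordan form J above.

J = [[-3, 1, 0, 0], [0, -3, 0, 0], [0, 0, 5, 1], [0, 0, 0, 5]]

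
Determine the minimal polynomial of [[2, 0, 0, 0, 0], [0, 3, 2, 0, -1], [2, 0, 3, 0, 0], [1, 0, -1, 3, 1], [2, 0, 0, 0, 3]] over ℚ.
The characteristic polynomial factors as (x - 3)^4(x - 2). The minimal polynomial is ∏(x - λ)^{k_λ} where k_λ is the size of the largest Jordan block at λ.

For λ = 2: rank(A - 2I) = 4, and the largest Jordan block has size 1 (the smallest k with rank((A - 2I)^k) = rank((A - 2I)^(k+1))).
For λ = 3: rank(A - 3I) = 3, and the largest Jordan block has size 2 (the smallest k with rank((A - 3I)^k) = rank((A - 3I)^(k+1))).

So m_A(x) = (x - 3)^2(x - 2).

m_A(x) = (x - 3)^2(x - 2)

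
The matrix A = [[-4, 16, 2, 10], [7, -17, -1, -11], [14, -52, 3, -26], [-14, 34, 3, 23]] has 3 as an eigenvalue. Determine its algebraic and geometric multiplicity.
The characteristic polynomial is (x - 3)^3(x + 4), so the factor x - 3 appears with exponent 3: the algebraic multiplicity is 3.

rank(A - 3I) = 3, so the eigenspace has dimension 4 - 3 = 1: the geometric multiplicity is 1.

Since 1 < 3, A is not diagonalizable.

algebraic multiplicity 3, geometric multiplicity 1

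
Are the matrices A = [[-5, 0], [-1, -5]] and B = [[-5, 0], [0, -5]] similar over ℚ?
No.

Both have characteristic polynomial (x + 5)^2, but the minimal polynomial of A is (x + 5)^2 while the minimal polynomial of B is x + 5. The minimal polynomial is a similarity invariant, so A and B are not similar.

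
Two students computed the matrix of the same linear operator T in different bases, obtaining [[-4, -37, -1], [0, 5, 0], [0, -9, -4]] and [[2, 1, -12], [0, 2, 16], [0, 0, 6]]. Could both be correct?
trace(A) = -3 but trace(B) = 10. The trace is a similarity invariant, so A and B are not similar.

No.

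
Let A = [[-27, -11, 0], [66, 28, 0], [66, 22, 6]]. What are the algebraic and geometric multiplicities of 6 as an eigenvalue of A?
The characteristic polynomial is (x - 6)^2(x + 5), so the factor x - 6 appears with exponent 2: the algebraic multiplicity is 2.

rank(A - 6I) = 1, so the eigenspace has dimension 3 - 1 = 2: the geometric multiplicity is 2.

algebraic multiplicity 2, geometric multiplicity 2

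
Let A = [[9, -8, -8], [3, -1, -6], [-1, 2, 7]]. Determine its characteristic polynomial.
xI - A = [[x - 9, 8, 8], [-3, x + 1, 6], [1, -2, x - 7]].

Expanding det(xI - A) along the first row:
det(xI - A) = + (x - 9)·det([[x + 1, 6], [-2, x - 7]]) - (8)·det([[-3, 6], [1, x - 7]]) + (8)·det([[-3, x + 1], [1, -2]]).

Evaluating gives χ_A(x) = x^3 - 15x^2 + 75x - 125 = (x - 5)^3.

χ_A(x) = (x - 5)^3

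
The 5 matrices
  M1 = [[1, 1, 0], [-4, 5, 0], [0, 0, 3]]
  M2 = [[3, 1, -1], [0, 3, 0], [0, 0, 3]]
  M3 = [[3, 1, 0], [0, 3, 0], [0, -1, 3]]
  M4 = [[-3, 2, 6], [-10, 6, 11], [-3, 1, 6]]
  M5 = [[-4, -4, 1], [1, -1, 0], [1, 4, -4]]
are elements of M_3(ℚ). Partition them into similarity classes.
Characteristic polynomials: χ_{M1} = (x - 3)^3, χ_{M2} = (x - 3)^3, χ_{M3} = (x - 3)^3, χ_{M4} = (x - 3)^3, χ_{M5} = (x + 3)^3.

{M1, M2, M3}: invariant factors x - 3, (x - 3)^2.

{M4}: invariant factors (x - 3)^3.

{M5}: invariant factors (x + 3)^3.

Matrices are similar if and only if their invariant-factor lists agree; the partition into similarity classes is {M1, M2, M3}, {M4}, {M5}.

3 classes: {M1, M2, M3}, {M4}, {M5}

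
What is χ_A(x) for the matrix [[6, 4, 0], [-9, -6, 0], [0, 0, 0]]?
xI - A = [[x - 6, -4, 0], [9, x + 6, 0], [0, 0, x]].

Expanding det(xI - A) along the first row:
det(xI - A) = + (x - 6)·det([[x + 6, 0], [0, x]]) - (-4)·det([[9, 0], [0, x]]) + (0)·det([[9, x + 6], [0, 0]]).

Evaluating gives χ_A(x) = x^3.

χ_A(x) = x^3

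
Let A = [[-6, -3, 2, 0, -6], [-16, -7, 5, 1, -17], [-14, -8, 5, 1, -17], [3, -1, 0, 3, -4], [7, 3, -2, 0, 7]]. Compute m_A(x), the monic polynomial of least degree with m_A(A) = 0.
m_A(x) = (x - 1)^3(x + 2)

The characteristic polynomial factors as (x - 1)^4(x + 2). The minimal polynomial is ∏(x - λ)^{k_λ} where k_λ is the size of the largest Jordan block at λ.

For λ = -2: rank(A + 2I) = 4, and the largest Jordan block has size 1 (the smallest k with rank((A + 2I)^k) = rank((A + 2I)^(k+1))).
For λ = 1: rank(A - I) = 3, and the largest Jordan block has size 3 (the smallest k with rank((A - I)^k) = rank((A - I)^(k+1))).

So m_A(x) = (x - 1)^3(x + 2).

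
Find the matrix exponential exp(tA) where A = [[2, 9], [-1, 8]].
A has Jordan form J = [[5, 1], [0, 5]] with A = PJP^{-1}, so e^{tA} = P e^{tJ} P^{-1}.

For a Jordan block J_k(λ), e^{tJ_k(λ)} = e^{λt} · (I + tN + t^2 N^2/2! + ... + t^{k-1} N^{k-1}/(k-1)!) where N is the nilpotent superdiagonal part.

Assembling the blocks and conjugating back gives the entries of e^{tA} as shown above.

e^{tA} = [[(1 - 3*t)*e^{5*t}, 9*t*e^{5*t}], [-t*e^{5*t}, (3*t + 1)*e^{5*t}]]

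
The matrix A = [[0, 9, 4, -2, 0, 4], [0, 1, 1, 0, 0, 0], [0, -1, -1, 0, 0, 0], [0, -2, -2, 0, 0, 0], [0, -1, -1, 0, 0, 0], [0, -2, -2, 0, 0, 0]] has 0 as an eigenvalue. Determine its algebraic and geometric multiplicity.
algebraic multiplicity 6, geometric multiplicity 4

The characteristic polynomial is x^6, so the factor x appears with exponent 6: the algebraic multiplicity is 6.

rank(A) = 2, so the eigenspace has dimension 6 - 2 = 4: the geometric multiplicity is 4.

Since 4 < 6, A is not diagonalizable.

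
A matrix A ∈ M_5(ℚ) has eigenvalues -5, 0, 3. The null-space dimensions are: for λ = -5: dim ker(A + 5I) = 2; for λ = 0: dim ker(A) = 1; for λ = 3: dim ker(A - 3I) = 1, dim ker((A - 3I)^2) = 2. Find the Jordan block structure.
Jordan blocks: (-5, 1), (-5, 1), (0, 1), (3, 2)

λ = -5: successive nullity increments [2] count blocks of size ≥ k; block sizes are [1, 1].
λ = 0: successive nullity increments [1] count blocks of size ≥ k; block sizes are [1].
λ = 3: successive nullity increments [1, 1] count blocks of size ≥ k; block sizes are [2].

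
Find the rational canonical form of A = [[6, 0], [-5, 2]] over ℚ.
The invariant factors of A (the non-unit diagonal entries of the Smith normal form of xI - A over ℚ[x]) are (x - 6)(x - 2), each dividing the next. The characteristic polynomial is their product, (x - 6)(x - 2).

The rational canonical form is the block-diagonal matrix of companion matrices C(f_i):
R = [[0, -12], [1, 8]].

R = [[0, -12], [1, 8]]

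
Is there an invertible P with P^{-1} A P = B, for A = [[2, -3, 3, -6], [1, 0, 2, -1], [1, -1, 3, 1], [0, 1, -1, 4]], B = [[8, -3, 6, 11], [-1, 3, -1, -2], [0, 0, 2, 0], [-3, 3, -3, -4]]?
Yes.

Two matrices over a field are similar if and only if they have the same invariant factors.

Both A and B have characteristic polynomial (x - 3)(x - 2)^3 and minimal polynomial (x - 3)(x - 2)^2. Computing further, both have invariant factors x - 2, (x - 3)(x - 2)^2. Hence A and B are similar.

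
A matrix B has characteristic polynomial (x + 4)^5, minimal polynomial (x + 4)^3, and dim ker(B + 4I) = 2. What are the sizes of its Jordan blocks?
λ = -4: algebraic multiplicity 5 (exponent in χ_B), largest block size 3 (exponent in m_B), 2 blocks (geometric multiplicity). These force block sizes [3, 2].

Jordan blocks: (-4, 3), (-4, 2)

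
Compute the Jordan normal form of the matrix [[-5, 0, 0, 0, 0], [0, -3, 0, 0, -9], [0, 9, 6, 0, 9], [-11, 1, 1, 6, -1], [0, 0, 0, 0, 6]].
The characteristic polynomial is det(xI - A) = (x - 6)^3(x + 3)(x + 5), so the eigenvalues are -5 (algebraic multiplicity 1), -3 (algebraic multiplicity 1), 6 (algebraic multiplicity 3).

For λ = -5: algebraic multiplicity 1 gives one 1×1 block.

For λ = -3: algebraic multiplicity 1 gives one 1×1 block.

For λ = 6: rank(A - 6I) = 3, rank((A - 6I)^2) = 2. The eigenspace has dimension 5 - 3 = 2, so there are 2 Jordan blocks; the rank sequence gives block sizes [2, 1].

Assembling the blocks gives the Jordan form J above.

J = [[-5, 0, 0, 0, 0], [0, -3, 0, 0, 0], [0, 0, 6, 1, 0], [0, 0, 0, 6, 0], [0, 0, 0, 0, 6]]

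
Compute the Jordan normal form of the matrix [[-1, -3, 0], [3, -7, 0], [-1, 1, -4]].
The characteristic polynomial is det(xI - A) = (x + 4)^3, so the eigenvalues are -4 (algebraic multiplicity 3).

For λ = -4: rank(A + 4I) = 1, rank((A + 4I)^2) = 0. The eigenspace has dimension 3 - 1 = 2, so there are 2 Jordan blocks; the rank sequence gives block sizes [2, 1].

Assembling the blocks gives the Jordan form J above.

J = [[-4, 1, 0], [0, -4, 0], [0, 0, -4]]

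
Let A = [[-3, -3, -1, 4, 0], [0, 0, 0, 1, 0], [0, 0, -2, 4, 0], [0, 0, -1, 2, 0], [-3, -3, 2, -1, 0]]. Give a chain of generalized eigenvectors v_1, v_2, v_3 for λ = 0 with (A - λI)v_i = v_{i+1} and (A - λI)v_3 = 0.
v_1 = [[0, 1, 1, 1, 1]]^T, v_2 = [[0, 1, 2, 1, -2]]^T, v_3 = [[-1, 1, 0, 0, 0]]^T

We seek v_1 ∈ ker(A^3) \ ker(A^2), then set v_{i+1} = A v_i.

One such chain is v_1 = [[0, 1, 1, 1, 1]]^T, v_2 = [[0, 1, 2, 1, -2]]^T, v_3 = [[-1, 1, 0, 0, 0]]^T. Check: A v_3 = [[0, 0, 0, 0, 0]]^T = 0.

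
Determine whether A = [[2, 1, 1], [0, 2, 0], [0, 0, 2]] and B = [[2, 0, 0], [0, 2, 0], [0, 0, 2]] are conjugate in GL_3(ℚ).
No.

Both have characteristic polynomial (x - 2)^3, but the minimal polynomial of A is (x - 2)^2 while the minimal polynomial of B is x - 2. The minimal polynomial is a similarity invariant, so A and B are not similar.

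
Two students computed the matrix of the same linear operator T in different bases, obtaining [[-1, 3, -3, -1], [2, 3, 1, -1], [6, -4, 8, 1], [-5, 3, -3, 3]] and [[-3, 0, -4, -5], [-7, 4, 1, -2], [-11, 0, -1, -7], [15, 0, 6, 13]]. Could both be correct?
Two matrices over a field are similar if and only if they have the same invariant factors.

Both A and B have characteristic polynomial (x - 4)^3(x - 1) and minimal polynomial (x - 4)^3(x - 1). Computing further, both have invariant factors (x - 4)^3(x - 1). Hence A and B are similar.

Yes.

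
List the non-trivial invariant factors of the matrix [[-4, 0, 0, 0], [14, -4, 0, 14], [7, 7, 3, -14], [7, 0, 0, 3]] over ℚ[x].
(x - 3)(x + 4), (x - 3)(x + 4)

The Jordan structure of A has elementary divisors (x + 4), (x + 4), (x - 3), (x - 3). Arranging the block sizes at each eigenvalue in decreasing order and taking row products gives the invariant factors.

Invariant factors (smallest first, each dividing the next): (x - 3)(x + 4), (x - 3)(x + 4).

Check: the last factor (x - 3)(x + 4) is the minimal polynomial, and the product (x - 3)^2(x + 4)^2 is the characteristic polynomial.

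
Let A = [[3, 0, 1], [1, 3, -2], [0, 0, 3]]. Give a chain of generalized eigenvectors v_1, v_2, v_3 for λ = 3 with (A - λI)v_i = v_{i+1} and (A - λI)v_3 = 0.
v_1 = [[2, -1, 1]]^T, v_2 = [[1, 0, 0]]^T, v_3 = [[0, 1, 0]]^T

We seek v_1 ∈ ker((A - 3I)^3) \ ker((A - 3I)^2), then set v_{i+1} = (A - 3I) v_i.

One such chain is v_1 = [[2, -1, 1]]^T, v_2 = [[1, 0, 0]]^T, v_3 = [[0, 1, 0]]^T. Check: (A - 3I) v_3 = [[0, 0, 0]]^T = 0.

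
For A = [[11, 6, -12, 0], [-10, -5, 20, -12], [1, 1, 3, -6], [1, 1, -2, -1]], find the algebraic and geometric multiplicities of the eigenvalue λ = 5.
The characteristic polynomial is (x - 5)^2(x + 1)^2, so the factor x - 5 appears with exponent 2: the algebraic multiplicity is 2.

rank(A - 5I) = 2, so the eigenspace has dimension 4 - 2 = 2: the geometric multiplicity is 2.

algebraic multiplicity 2, geometric multiplicity 2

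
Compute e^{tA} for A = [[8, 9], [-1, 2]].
A has Jordan form J = [[5, 1], [0, 5]] with A = PJP^{-1}, so e^{tA} = P e^{tJ} P^{-1}.

For a Jordan block J_k(λ), e^{tJ_k(λ)} = e^{λt} · (I + tN + t^2 N^2/2! + ... + t^{k-1} N^{k-1}/(k-1)!) where N is the nilpotent superdiagonal part.

Assembling the blocks and conjugating back gives the entries of e^{tA} as shown above.

e^{tA} = [[(3*t + 1)*e^{5*t}, 9*t*e^{5*t}], [-t*e^{5*t}, (1 - 3*t)*e^{5*t}]]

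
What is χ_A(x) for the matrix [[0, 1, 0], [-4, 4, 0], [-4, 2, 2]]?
χ_A(x) = (x - 2)^3

xI - A = [[x, -1, 0], [4, x - 4, 0], [4, -2, x - 2]].

Expanding det(xI - A) along the first row:
det(xI - A) = + (x)·det([[x - 4, 0], [-2, x - 2]]) - (-1)·det([[4, 0], [4, x - 2]]) + (0)·det([[4, x - 4], [4, -2]]).

Evaluating gives χ_A(x) = x^3 - 6x^2 + 12x - 8 = (x - 2)^3.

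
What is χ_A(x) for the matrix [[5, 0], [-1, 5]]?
χ_A(x) = (x - 5)^2

xI - A = [[x - 5, 0], [1, x - 5]].

Expanding det(xI - A) along the first row:
det(xI - A) = + (x - 5)·det([[x - 5]]) - (0)·det([[1]]).

Evaluating gives χ_A(x) = x^2 - 10x + 25 = (x - 5)^2.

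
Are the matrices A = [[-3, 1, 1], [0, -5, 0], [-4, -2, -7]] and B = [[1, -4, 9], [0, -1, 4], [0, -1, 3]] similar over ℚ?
No.

trace(A) = -15 but trace(B) = 3. The trace is a similarity invariant, so A and B are not similar.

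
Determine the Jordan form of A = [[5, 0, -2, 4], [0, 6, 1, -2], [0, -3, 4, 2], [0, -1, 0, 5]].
J = [[5, 1, 0, 0], [0, 5, 1, 0], [0, 0, 5, 0], [0, 0, 0, 5]]

The characteristic polynomial is det(xI - A) = (x - 5)^4, so the eigenvalues are 5 (algebraic multiplicity 4).

For λ = 5: rank(A - 5I) = 2, rank((A - 5I)^2) = 1, rank((A - 5I)^3) = 0. The eigenspace has dimension 4 - 2 = 2, so there are 2 Jordan blocks; the rank sequence gives block sizes [3, 1].

Assembling the blocks gives the Jordan form J above.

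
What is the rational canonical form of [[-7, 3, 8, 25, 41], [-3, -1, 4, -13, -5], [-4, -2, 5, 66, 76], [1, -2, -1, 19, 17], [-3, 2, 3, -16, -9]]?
The invariant factors of A (the non-unit diagonal entries of the Smith normal form of xI - A over ℚ[x]) are (x - 5)(x - 2)(x^3 - 3x - 5), each dividing the next. The characteristic polynomial is their product, (x - 5)(x - 2)(x^3 - 3x - 5).

The rational canonical form is the block-diagonal matrix of companion matrices C(f_i):
R = [[0, 0, 0, 0, 50], [1, 0, 0, 0, -5], [0, 1, 0, 0, -16], [0, 0, 1, 0, -7], [0, 0, 0, 1, 7]].

Note the characteristic polynomial does not split into linear factors over ℚ, so A has no Jordan form over ℚ; the rational canonical form exists over any field.

R = [[0, 0, 0, 0, 50], [1, 0, 0, 0, -5], [0, 1, 0, 0, -16], [0, 0, 1, 0, -7], [0, 0, 0, 1, 7]]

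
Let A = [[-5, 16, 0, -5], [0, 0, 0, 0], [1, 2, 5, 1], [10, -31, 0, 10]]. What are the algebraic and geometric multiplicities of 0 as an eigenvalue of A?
algebraic multiplicity 2, geometric multiplicity 1

The characteristic polynomial is x^2(x - 5)^2, so the factor x appears with exponent 2: the algebraic multiplicity is 2.

rank(A) = 3, so the eigenspace has dimension 4 - 3 = 1: the geometric multiplicity is 1.

Since 1 < 2, A is not diagonalizable.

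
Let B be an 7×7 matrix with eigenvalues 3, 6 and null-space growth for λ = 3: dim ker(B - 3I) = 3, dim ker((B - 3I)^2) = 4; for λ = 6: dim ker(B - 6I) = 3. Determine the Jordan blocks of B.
Jordan blocks: (3, 2), (3, 1), (3, 1), (6, 1), (6, 1), (6, 1)

λ = 3: successive nullity increments [3, 1] count blocks of size ≥ k; block sizes are [2, 1, 1].
λ = 6: successive nullity increments [3] count blocks of size ≥ k; block sizes are [1, 1, 1].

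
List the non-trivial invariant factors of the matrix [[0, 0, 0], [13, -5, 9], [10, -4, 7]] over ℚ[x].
The Jordan structure of A has elementary divisors x, (x - 1)^2. Arranging the block sizes at each eigenvalue in decreasing order and taking row products gives the invariant factors.

Invariant factors (smallest first, each dividing the next): x(x - 1)^2.

Check: the last factor x(x - 1)^2 is the minimal polynomial, and the product x(x - 1)^2 is the characteristic polynomial.

x(x - 1)^2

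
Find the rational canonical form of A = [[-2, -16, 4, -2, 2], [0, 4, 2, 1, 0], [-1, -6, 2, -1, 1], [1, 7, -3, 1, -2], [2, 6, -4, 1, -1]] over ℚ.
The invariant factors of A (the non-unit diagonal entries of the Smith normal form of xI - A over ℚ[x]) are (x - 2)^2(x^3 + x + 1), each dividing the next. The characteristic polynomial is their product, (x - 2)^2(x^3 + x + 1).

The rational canonical form is the block-diagonal matrix of companion matrices C(f_i):
R = [[0, 0, 0, 0, -4], [1, 0, 0, 0, 0], [0, 1, 0, 0, 3], [0, 0, 1, 0, -5], [0, 0, 0, 1, 4]].

Note the characteristic polynomial does not split into linear factors over ℚ, so A has no Jordan form over ℚ; the rational canonical form exists over any field.

R = [[0, 0, 0, 0, -4], [1, 0, 0, 0, 0], [0, 1, 0, 0, 3], [0, 0, 1, 0, -5], [0, 0, 0, 1, 4]]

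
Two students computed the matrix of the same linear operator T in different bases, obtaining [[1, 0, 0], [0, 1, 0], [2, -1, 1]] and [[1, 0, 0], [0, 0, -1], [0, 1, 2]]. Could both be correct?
Yes.

Two matrices over a field are similar if and only if they have the same invariant factors.

Both A and B have characteristic polynomial (x - 1)^3 and minimal polynomial (x - 1)^2. Computing further, both have invariant factors x - 1, (x - 1)^2. Hence A and B are similar.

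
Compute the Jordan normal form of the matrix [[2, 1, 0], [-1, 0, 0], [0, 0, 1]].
The characteristic polynomial is det(xI - A) = (x - 1)^3, so the eigenvalues are 1 (algebraic multiplicity 3).

For λ = 1: rank(A - I) = 1, rank((A - I)^2) = 0. The eigenspace has dimension 3 - 1 = 2, so there are 2 Jordan blocks; the rank sequence gives block sizes [2, 1].

Assembling the blocks gives the Jordan form J above.

J = [[1, 1, 0], [0, 1, 0], [0, 0, 1]]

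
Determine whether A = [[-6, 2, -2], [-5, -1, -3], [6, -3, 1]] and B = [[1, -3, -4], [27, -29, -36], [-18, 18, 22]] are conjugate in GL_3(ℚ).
No.

Both have characteristic polynomial (x + 2)^3, but the minimal polynomial of A is (x + 2)^3 while the minimal polynomial of B is (x + 2)^2. The minimal polynomial is a similarity invariant, so A and B are not similar.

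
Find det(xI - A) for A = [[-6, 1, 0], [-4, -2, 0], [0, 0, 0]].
χ_A(x) = x(x + 4)^2

xI - A = [[x + 6, -1, 0], [4, x + 2, 0], [0, 0, x]].

Expanding det(xI - A) along the first row:
det(xI - A) = + (x + 6)·det([[x + 2, 0], [0, x]]) - (-1)·det([[4, 0], [0, x]]) + (0)·det([[4, x + 2], [0, 0]]).

Evaluating gives χ_A(x) = x^3 + 8x^2 + 16x = x(x + 4)^2.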